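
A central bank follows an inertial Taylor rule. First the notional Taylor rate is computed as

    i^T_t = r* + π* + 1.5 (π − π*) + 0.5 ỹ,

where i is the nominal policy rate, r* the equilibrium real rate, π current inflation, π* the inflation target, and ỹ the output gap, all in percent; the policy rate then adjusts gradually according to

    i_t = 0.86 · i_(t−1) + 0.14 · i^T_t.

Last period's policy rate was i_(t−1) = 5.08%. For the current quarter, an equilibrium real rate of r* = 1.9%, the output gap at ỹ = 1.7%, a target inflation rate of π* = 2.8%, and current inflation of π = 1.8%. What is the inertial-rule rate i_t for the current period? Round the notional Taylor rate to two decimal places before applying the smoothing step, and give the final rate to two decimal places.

4.94%

i^T_t = 1.9 + 2.8 + 1.5 × (1.8 − 2.8) + 0.5 × 1.7
   = 1.9 + 2.8 − 1.5 + 0.85 = 4.05
i_t = 0.86 × 5.08 + 0.14 × 4.05 = 4.3688 + 0.567 = 4.94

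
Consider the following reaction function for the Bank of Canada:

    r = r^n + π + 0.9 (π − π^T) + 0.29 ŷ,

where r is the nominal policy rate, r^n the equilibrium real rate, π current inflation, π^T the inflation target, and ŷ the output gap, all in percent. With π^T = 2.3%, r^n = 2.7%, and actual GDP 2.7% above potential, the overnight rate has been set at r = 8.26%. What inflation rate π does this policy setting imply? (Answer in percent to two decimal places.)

3.60%

Output 2.7% above potential → ŷ = 2.7.
Collecting π: r = r^n + (1 + 0.9) π − 0.9 π^T + 0.29 ŷ
1.9 π = 8.26 − 2.7 + 0.9 × 2.3 − 0.29 × 2.7 = 6.847
π = 6.847 / 1.9 = 3.60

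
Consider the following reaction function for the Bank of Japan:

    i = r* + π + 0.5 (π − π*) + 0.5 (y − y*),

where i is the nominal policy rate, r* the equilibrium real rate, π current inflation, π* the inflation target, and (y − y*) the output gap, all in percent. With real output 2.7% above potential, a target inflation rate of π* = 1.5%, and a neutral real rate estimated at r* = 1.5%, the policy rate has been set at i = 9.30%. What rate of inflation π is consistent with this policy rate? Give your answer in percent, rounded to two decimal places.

4.80%

Output 2.7% above potential → (y − y*) = 2.7.
Collecting π: i = r* + (1 + 0.5) π − 0.5 π* + 0.5 (y − y*)
1.5 π = 9.30 − 1.5 + 0.5 × 1.5 − 0.5 × 2.7 = 7.2
π = 7.2 / 1.5 = 4.80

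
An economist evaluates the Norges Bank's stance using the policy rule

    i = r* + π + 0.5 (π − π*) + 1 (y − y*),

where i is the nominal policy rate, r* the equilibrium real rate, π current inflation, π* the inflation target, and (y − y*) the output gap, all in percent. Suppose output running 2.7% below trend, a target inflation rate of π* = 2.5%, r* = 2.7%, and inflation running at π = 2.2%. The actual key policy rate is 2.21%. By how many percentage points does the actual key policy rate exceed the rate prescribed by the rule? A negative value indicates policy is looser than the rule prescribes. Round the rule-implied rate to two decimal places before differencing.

0.16 pp

Output 2.7% below potential → (y − y*) = -2.7.
i = 2.7 + 2.2 + 0.5 × (2.2 − 2.5) + 1 × (-2.7)
   = 2.7 + 2.2 − 0.15 − 2.7 = 2.05
Deviation = 2.21 − 2.05 = 0.16 pp.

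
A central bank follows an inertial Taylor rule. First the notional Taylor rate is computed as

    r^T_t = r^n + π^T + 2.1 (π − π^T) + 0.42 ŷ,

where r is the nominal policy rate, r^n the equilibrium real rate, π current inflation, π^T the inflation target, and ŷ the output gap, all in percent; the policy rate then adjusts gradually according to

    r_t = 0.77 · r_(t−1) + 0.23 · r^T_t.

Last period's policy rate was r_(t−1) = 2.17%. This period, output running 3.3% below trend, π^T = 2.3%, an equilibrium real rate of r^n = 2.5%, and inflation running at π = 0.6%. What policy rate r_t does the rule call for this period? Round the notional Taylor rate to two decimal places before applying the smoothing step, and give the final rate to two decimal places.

1.63%

Output 3.3% below potential → ŷ = -3.3.
r^T_t = 2.5 + 2.3 + 2.1 × (0.6 − 2.3) + 0.42 × (-3.3)
   = 2.5 + 2.3 − 3.57 − 1.386 = -0.16
r_t = 0.77 × 2.17 + 0.23 × (-0.16) = 1.6709 − 0.0368 = 1.63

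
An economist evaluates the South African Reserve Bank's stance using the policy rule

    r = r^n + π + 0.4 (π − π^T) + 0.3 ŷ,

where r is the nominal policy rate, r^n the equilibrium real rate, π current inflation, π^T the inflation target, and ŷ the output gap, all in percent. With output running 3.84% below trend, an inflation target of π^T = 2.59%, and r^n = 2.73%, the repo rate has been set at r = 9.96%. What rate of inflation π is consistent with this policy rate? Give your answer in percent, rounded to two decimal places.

6.73%

Output 3.84% below potential → ŷ = -3.84.
Collecting π: r = r^n + (1 + 0.4) π − 0.4 π^T + 0.3 ŷ
1.4 π = 9.96 − 2.73 + 0.4 × 2.59 − 0.3 × (-3.84) = 9.418
π = 9.418 / 1.4 = 6.73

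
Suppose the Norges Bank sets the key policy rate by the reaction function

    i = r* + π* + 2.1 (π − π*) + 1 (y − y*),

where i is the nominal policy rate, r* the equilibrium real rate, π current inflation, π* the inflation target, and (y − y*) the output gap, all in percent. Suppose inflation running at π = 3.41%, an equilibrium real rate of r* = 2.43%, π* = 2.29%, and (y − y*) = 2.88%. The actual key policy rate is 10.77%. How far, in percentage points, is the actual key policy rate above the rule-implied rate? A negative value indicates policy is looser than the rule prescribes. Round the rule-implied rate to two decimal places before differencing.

0.82 pp

i = 2.43 + 2.29 + 2.1 × (3.41 − 2.29) + 1 × 2.88
   = 2.43 + 2.29 + 2.352 + 2.88 = 9.95
Deviation = 10.77 − 9.95 = 0.82 pp.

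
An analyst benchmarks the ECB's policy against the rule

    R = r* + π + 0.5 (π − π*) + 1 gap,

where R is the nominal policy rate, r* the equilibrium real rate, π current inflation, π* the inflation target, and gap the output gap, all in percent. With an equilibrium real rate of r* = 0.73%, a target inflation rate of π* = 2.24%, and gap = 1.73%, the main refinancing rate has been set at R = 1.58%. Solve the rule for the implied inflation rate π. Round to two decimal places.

Collecting π: R = r* + (1 + 0.5) π − 0.5 π* + 1 gap
1.5 π = 1.58 − 0.73 + 0.5 × 2.24 − 1 × 1.73 = 0.24
π = 0.24 / 1.5 = 0.16

0.16%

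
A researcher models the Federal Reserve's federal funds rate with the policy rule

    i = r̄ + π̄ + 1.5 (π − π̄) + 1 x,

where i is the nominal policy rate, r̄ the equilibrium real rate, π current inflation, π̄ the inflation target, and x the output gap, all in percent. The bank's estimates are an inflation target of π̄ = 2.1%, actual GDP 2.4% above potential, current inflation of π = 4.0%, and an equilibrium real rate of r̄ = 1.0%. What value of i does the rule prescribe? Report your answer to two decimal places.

8.35%

Output 2.4% above potential → x = 2.4.
i = 1.0 + 2.1 + 1.5 × (4.0 − 2.1) + 1 × 2.4
   = 1.0 + 2.1 + 2.85 + 2.4 = 8.35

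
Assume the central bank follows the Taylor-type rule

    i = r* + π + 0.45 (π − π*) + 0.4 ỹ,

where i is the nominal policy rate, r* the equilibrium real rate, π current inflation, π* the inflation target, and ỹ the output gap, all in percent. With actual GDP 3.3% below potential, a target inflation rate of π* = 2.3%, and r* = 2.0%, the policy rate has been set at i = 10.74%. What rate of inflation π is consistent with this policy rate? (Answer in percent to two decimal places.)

Output 3.3% below potential → ỹ = -3.3.
Collecting π: i = r* + (1 + 0.45) π − 0.45 π* + 0.4 ỹ
1.45 π = 10.74 − 2.0 + 0.45 × 2.3 − 0.4 × (-3.3) = 11.095
π = 11.095 / 1.45 = 7.65

7.65%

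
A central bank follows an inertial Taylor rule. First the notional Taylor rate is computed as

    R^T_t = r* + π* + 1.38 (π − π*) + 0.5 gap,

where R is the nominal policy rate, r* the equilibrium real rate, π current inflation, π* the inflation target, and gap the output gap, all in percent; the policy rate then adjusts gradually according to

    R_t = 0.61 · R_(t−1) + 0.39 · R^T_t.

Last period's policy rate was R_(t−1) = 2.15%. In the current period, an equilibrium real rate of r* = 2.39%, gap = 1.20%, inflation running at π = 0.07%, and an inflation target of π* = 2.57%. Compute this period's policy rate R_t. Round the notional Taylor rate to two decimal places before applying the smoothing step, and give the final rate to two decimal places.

R^T_t = 2.39 + 2.57 + 1.38 × (0.07 − 2.57) + 0.5 × 1.20
   = 2.39 + 2.57 − 3.45 + 0.6 = 2.11
R_t = 0.61 × 2.15 + 0.39 × 2.11 = 1.3115 + 0.8229 = 2.13

2.13%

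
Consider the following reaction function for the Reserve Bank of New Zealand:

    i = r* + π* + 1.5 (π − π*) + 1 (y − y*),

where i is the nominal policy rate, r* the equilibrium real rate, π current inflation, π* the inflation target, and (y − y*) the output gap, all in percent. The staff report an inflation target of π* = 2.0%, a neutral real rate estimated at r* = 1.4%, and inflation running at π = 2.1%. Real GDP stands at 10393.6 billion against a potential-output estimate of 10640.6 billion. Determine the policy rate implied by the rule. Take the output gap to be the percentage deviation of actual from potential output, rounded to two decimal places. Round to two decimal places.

1.23%

Output gap = 100 × (10393.6 − 10640.6) / 10640.6 = -2.32%.
i = 1.40 + 2.00 + 1.5 × (2.10 − 2.00) + 1 × (-2.32)
   = 1.40 + 2 + 0.15 − 2.32 = 1.23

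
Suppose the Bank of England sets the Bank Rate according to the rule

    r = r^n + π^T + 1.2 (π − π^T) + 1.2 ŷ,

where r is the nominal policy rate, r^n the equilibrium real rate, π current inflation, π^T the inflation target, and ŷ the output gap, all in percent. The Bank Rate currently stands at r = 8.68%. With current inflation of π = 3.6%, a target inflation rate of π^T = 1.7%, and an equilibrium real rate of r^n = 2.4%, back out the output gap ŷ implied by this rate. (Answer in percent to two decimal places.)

1.92%

1.2 ŷ = 8.68 − 2.4 − 1.7 − 1.2 × (3.6 − 1.7) = 2.3
ŷ = 2.3 / 1.2 = 1.92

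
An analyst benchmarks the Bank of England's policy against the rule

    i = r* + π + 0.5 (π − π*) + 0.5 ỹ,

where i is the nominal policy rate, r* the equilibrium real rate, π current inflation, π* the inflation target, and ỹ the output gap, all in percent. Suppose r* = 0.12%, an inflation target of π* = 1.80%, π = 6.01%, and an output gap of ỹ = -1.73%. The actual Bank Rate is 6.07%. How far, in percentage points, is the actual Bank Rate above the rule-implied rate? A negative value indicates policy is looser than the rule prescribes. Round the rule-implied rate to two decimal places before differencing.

i = 0.12 + 6.01 + 0.5 × (6.01 − 1.80) + 0.5 × (-1.73)
   = 0.12 + 6.01 + 2.105 − 0.865 = 7.37
Deviation = 6.07 − 7.37 = -1.30 pp.

-1.30 pp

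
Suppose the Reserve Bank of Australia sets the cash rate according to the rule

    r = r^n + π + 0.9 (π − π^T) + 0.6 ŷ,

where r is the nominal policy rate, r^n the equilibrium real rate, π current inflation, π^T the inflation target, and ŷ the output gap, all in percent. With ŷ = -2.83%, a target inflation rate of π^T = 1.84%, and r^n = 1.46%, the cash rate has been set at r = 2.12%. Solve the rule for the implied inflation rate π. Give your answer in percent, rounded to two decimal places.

2.11%

Collecting π: r = r^n + (1 + 0.9) π − 0.9 π^T + 0.6 ŷ
1.9 π = 2.12 − 1.46 + 0.9 × 1.84 − 0.6 × (-2.83) = 4.014
π = 4.014 / 1.9 = 2.11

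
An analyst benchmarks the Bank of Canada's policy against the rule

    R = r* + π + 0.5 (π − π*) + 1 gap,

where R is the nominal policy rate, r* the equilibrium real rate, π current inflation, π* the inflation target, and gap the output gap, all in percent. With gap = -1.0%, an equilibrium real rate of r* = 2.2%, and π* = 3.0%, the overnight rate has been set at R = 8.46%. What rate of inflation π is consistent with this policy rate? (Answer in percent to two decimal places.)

5.84%

Collecting π: R = r* + (1 + 0.5) π − 0.5 π* + 1 gap
1.5 π = 8.46 − 2.2 + 0.5 × 3.0 − 1 × (-1.0) = 8.76
π = 8.76 / 1.5 = 5.84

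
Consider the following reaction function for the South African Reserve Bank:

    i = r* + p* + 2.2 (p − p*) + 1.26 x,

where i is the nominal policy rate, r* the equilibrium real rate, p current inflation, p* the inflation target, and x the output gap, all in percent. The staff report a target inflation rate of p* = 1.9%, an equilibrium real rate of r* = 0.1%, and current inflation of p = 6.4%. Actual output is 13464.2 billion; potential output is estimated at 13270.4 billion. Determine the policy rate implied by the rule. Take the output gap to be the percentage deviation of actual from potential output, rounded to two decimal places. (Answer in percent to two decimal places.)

Output gap = 100 × (13464.2 − 13270.4) / 13270.4 = 1.46%.
i = 0.10 + 1.90 + 2.2 × (6.40 − 1.90) + 1.26 × 1.46
   = 0.10 + 1.9 + 9.9 + 1.8396 = 13.74

13.74%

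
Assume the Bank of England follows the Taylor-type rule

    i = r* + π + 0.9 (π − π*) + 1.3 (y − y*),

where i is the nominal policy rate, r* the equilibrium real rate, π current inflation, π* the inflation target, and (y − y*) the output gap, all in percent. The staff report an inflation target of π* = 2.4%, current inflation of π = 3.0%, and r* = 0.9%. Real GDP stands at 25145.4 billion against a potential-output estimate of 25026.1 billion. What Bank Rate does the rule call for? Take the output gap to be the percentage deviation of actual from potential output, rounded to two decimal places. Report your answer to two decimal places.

Output gap = 100 × (25145.4 − 25026.1) / 25026.1 = 0.48%.
i = 0.90 + 3.00 + 0.9 × (3.00 − 2.40) + 1.3 × 0.48
   = 0.90 + 3 + 0.54 + 0.624 = 5.06

5.06%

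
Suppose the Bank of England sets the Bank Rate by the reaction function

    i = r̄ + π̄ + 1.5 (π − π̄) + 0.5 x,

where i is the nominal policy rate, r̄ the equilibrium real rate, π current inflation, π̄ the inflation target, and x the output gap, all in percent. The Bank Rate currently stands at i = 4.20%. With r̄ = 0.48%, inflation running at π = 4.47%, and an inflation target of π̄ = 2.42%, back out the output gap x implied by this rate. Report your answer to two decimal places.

-3.55%

0.5 x = 4.20 − 0.48 − 2.42 − 1.5 × (4.47 − 2.42) = -1.775
x = -1.775 / 0.5 = -3.55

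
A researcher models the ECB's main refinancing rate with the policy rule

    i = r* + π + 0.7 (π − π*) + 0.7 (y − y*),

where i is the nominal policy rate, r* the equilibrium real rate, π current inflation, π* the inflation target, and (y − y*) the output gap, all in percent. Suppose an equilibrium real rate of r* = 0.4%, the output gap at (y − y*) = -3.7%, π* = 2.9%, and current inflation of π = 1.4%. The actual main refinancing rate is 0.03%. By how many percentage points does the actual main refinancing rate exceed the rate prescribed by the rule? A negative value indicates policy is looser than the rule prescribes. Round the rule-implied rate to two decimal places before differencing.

1.87 pp

i = 0.4 + 1.4 + 0.7 × (1.4 − 2.9) + 0.7 × (-3.7)
   = 0.4 + 1.4 − 1.05 − 2.59 = -1.84
Deviation = 0.03 − (-1.84) = 1.87 pp.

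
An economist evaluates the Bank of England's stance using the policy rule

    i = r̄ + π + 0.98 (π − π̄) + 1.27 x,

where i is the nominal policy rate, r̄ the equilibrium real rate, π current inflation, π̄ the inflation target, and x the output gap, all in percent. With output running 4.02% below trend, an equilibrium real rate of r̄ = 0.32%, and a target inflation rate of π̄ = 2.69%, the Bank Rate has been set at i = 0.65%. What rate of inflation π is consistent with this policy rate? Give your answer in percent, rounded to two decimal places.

Output 4.02% below potential → x = -4.02.
Collecting π: i = r̄ + (1 + 0.98) π − 0.98 π̄ + 1.27 x
1.98 π = 0.65 − 0.32 + 0.98 × 2.69 − 1.27 × (-4.02) = 8.0716
π = 8.0716 / 1.98 = 4.08

4.08%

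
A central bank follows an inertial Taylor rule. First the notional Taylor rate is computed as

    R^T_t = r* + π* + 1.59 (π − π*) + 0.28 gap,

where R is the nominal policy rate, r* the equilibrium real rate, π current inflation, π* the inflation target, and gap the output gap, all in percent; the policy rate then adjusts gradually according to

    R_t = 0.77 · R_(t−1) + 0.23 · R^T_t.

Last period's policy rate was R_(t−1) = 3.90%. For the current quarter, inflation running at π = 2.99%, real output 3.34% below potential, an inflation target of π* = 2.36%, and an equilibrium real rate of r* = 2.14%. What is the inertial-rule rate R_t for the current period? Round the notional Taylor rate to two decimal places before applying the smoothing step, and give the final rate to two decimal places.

Output 3.34% below potential → gap = -3.34.
R^T_t = 2.14 + 2.36 + 1.59 × (2.99 − 2.36) + 0.28 × (-3.34)
   = 2.14 + 2.36 + 1.0017 − 0.9352 = 4.57
R_t = 0.77 × 3.90 + 0.23 × 4.57 = 3.003 + 1.0511 = 4.05

4.05%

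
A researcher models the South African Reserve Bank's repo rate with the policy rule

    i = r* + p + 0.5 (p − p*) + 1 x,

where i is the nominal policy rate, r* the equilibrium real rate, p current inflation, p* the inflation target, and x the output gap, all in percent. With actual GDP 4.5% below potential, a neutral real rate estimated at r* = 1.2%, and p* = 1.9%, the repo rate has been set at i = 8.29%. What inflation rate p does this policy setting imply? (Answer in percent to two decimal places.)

Output 4.5% below potential → x = -4.5.
Collecting p: i = r* + (1 + 0.5) p − 0.5 p* + 1 x
1.5 p = 8.29 − 1.2 + 0.5 × 1.9 − 1 × (-4.5) = 12.54
p = 12.54 / 1.5 = 8.36

8.36%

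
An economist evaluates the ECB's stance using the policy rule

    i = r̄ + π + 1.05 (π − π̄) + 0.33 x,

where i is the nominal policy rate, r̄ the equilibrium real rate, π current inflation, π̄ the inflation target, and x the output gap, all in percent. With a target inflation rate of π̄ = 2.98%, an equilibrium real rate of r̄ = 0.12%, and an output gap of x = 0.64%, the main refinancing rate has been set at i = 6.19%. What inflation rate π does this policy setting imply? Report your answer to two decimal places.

4.38%

Collecting π: i = r̄ + (1 + 1.05) π − 1.05 π̄ + 0.33 x
2.05 π = 6.19 − 0.12 + 1.05 × 2.98 − 0.33 × 0.64 = 8.9878
π = 8.9878 / 2.05 = 4.38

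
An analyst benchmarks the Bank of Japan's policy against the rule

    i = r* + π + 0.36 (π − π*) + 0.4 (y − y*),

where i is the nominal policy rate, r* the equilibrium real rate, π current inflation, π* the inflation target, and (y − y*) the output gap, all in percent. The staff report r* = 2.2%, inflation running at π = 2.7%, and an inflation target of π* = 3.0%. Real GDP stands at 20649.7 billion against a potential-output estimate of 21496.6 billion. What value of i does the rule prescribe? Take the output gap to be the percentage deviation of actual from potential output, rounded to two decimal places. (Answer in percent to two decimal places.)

Output gap = 100 × (20649.7 − 21496.6) / 21496.6 = -3.94%.
i = 2.20 + 2.70 + 0.36 × (2.70 − 3.00) + 0.4 × (-3.94)
   = 2.20 + 2.7 − 0.108 − 1.576 = 3.22

3.22%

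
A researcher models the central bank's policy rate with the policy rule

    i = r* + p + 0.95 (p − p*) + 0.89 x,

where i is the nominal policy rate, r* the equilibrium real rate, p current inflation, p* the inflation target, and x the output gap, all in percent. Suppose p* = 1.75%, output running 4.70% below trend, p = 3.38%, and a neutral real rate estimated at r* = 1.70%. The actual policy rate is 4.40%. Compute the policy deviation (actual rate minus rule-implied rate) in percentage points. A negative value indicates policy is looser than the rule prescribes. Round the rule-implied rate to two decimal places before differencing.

1.95 pp

Output 4.70% below potential → x = -4.70.
i = 1.70 + 3.38 + 0.95 × (3.38 − 1.75) + 0.89 × (-4.70)
   = 1.70 + 3.38 + 1.5485 − 4.183 = 2.45
Deviation = 4.40 − 2.45 = 1.95 pp.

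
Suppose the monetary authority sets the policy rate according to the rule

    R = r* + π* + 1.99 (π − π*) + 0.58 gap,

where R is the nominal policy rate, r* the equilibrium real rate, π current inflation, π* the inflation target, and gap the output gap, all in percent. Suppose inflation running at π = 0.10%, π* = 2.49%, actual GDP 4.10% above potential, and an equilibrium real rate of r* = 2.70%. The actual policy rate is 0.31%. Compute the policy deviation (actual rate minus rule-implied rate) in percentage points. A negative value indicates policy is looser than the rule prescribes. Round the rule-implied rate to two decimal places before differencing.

Output 4.10% above potential → gap = 4.10.
R = 2.70 + 2.49 + 1.99 × (0.10 − 2.49) + 0.58 × 4.10
   = 2.70 + 2.49 − 4.7561 + 2.378 = 2.81
Deviation = 0.31 − 2.81 = -2.50 pp.

-2.50 pp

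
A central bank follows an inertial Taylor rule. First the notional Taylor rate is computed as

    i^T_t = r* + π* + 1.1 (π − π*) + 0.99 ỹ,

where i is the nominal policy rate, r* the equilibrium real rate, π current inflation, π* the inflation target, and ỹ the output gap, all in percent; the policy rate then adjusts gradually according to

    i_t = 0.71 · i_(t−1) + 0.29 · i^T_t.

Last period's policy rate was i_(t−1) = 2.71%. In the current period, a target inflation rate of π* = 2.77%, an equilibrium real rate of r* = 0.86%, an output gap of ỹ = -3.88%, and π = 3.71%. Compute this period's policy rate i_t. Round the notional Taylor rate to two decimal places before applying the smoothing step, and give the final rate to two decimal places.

i^T_t = 0.86 + 2.77 + 1.1 × (3.71 − 2.77) + 0.99 × (-3.88)
   = 0.86 + 2.77 + 1.034 − 3.8412 = 0.82
i_t = 0.71 × 2.71 + 0.29 × 0.82 = 1.9241 + 0.2378 = 2.16

2.16%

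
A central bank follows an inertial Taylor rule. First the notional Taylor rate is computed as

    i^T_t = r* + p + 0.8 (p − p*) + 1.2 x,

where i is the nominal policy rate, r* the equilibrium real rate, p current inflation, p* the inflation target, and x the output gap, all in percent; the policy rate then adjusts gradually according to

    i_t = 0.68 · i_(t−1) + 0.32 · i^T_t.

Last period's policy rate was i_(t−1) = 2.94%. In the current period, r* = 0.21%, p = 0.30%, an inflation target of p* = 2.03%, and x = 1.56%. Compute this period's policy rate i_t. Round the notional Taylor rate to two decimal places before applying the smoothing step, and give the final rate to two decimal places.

i^T_t = 0.21 + 0.30 + 0.8 × (0.30 − 2.03) + 1.2 × 1.56
   = 0.21 + 0.3 − 1.384 + 1.872 = 1.00
i_t = 0.68 × 2.94 + 0.32 × 1.00 = 1.9992 + 0.32 = 2.32

2.32%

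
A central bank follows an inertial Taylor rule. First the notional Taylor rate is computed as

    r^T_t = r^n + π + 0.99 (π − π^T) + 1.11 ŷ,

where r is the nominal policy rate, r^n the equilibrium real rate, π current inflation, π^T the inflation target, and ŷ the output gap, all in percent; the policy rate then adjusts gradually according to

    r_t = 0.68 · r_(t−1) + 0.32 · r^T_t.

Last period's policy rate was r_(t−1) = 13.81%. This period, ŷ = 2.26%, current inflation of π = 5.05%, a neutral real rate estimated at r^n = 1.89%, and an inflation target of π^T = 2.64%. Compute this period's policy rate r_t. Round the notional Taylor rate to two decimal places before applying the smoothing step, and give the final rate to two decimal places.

r^T_t = 1.89 + 5.05 + 0.99 × (5.05 − 2.64) + 1.11 × 2.26
   = 1.89 + 5.05 + 2.3859 + 2.5086 = 11.83
r_t = 0.68 × 13.81 + 0.32 × 11.83 = 9.3908 + 3.7856 = 13.18

13.18%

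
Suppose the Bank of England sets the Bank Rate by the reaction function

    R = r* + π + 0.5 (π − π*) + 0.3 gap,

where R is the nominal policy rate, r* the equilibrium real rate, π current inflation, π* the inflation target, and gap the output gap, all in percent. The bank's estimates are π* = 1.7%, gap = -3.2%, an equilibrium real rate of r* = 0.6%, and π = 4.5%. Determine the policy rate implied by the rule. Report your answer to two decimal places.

R = 0.6 + 4.5 + 0.5 × (4.5 − 1.7) + 0.3 × (-3.2)
   = 0.6 + 4.5 + 1.4 − 0.96 = 5.54

5.54%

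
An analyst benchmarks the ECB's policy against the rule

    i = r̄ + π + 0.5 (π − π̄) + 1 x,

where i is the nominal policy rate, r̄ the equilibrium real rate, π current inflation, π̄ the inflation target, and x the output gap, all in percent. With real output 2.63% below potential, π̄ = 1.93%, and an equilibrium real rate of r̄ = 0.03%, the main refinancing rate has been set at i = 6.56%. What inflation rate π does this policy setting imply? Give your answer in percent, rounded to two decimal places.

Output 2.63% below potential → x = -2.63.
Collecting π: i = r̄ + (1 + 0.5) π − 0.5 π̄ + 1 x
1.5 π = 6.56 − 0.03 + 0.5 × 1.93 − 1 × (-2.63) = 10.125
π = 10.125 / 1.5 = 6.75

6.75%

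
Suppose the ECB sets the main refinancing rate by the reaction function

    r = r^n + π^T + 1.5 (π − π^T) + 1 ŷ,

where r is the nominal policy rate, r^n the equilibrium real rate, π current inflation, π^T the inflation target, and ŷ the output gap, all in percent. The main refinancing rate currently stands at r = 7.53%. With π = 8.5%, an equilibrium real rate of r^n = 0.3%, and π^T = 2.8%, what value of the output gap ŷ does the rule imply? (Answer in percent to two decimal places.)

-4.12%

1 ŷ = 7.53 − 0.3 − 2.8 − 1.5 × (8.5 − 2.8) = -4.12
ŷ = -4.12 / 1 = -4.12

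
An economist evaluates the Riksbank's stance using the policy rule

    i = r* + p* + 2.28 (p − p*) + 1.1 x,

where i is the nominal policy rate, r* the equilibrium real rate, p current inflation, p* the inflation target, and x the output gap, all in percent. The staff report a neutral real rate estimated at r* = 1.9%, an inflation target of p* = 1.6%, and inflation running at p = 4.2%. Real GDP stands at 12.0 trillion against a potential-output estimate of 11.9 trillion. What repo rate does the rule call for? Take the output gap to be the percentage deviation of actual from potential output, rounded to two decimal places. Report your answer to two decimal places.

10.35%

Output gap = 100 × (12.0 − 11.9) / 11.9 = 0.84%.
i = 1.90 + 1.60 + 2.28 × (4.20 − 1.60) + 1.1 × 0.84
   = 1.90 + 1.6 + 5.928 + 0.924 = 10.35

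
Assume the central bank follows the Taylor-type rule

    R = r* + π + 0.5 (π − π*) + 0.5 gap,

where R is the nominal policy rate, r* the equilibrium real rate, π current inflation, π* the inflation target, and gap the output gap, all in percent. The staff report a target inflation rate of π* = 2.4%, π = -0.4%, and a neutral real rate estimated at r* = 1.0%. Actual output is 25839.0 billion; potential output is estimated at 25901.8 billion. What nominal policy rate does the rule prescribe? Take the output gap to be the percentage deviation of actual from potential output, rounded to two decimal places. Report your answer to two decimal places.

Output gap = 100 × (25839.0 − 25901.8) / 25901.8 = -0.24%.
R = 1.00 + (-0.40) + 0.5 × (-0.40 − 2.40) + 0.5 × (-0.24)
   = 1.00 − 0.4 − 1.4 − 0.12 = -0.92

-0.92%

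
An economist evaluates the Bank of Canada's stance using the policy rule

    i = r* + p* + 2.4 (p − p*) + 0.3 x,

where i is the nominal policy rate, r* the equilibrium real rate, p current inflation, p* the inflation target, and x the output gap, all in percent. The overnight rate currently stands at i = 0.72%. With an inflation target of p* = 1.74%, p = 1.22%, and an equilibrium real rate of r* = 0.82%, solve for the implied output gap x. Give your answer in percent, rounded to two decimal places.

-1.97%

0.3 x = 0.72 − 0.82 − 1.74 − 2.4 × (1.22 − 1.74) = -0.592
x = -0.592 / 0.3 = -1.97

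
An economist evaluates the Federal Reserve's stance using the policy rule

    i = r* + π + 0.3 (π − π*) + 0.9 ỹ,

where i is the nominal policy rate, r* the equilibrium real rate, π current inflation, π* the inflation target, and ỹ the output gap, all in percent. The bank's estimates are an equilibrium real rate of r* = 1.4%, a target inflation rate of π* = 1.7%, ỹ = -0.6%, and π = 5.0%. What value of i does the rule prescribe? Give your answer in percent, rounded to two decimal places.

6.85%

i = 1.4 + 5.0 + 0.3 × (5.0 − 1.7) + 0.9 × (-0.6)
   = 1.4 + 5 + 0.99 − 0.54 = 6.85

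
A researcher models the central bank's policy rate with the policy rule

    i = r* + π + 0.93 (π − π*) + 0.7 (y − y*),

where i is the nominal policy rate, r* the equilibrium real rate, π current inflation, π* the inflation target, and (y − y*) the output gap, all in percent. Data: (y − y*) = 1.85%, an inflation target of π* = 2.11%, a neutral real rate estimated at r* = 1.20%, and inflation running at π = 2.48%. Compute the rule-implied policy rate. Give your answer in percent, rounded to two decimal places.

i = 1.20 + 2.48 + 0.93 × (2.48 − 2.11) + 0.7 × 1.85
   = 1.20 + 2.48 + 0.3441 + 1.295 = 5.32

5.32%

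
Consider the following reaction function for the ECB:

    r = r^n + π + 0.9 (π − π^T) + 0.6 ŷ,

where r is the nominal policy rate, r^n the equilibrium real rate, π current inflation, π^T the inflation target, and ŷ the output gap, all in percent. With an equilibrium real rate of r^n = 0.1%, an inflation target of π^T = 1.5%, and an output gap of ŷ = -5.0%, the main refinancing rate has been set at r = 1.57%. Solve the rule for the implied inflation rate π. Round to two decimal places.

3.06%

Collecting π: r = r^n + (1 + 0.9) π − 0.9 π^T + 0.6 ŷ
1.9 π = 1.57 − 0.1 + 0.9 × 1.5 − 0.6 × (-5.0) = 5.82
π = 5.82 / 1.9 = 3.06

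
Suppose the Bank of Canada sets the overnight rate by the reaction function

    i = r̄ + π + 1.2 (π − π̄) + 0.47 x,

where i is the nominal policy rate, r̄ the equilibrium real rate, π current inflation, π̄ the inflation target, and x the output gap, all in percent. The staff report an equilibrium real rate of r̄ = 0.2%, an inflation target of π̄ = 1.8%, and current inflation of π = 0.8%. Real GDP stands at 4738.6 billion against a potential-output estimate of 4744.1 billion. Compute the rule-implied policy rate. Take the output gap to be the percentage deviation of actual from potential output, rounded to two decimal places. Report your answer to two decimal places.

Output gap = 100 × (4738.6 − 4744.1) / 4744.1 = -0.12%.
i = 0.20 + 0.80 + 1.2 × (0.80 − 1.80) + 0.47 × (-0.12)
   = 0.20 + 0.8 − 1.2 − 0.0564 = -0.26

-0.26%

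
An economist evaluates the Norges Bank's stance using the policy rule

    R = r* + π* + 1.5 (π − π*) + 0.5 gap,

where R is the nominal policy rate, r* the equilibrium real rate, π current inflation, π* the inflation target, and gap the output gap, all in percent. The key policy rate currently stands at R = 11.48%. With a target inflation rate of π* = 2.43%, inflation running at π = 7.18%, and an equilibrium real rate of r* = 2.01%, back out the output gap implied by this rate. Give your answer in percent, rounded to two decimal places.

0.5 gap = 11.48 − 2.01 − 2.43 − 1.5 × (7.18 − 2.43) = -0.085
gap = -0.085 / 0.5 = -0.17

-0.17%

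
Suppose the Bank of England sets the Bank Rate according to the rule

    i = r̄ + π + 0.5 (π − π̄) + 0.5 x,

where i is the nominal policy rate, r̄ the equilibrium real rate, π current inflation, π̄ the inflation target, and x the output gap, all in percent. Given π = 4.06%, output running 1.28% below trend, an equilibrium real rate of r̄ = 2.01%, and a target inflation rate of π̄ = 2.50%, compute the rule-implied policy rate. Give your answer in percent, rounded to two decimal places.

Output 1.28% below potential → x = -1.28.
i = 2.01 + 4.06 + 0.5 × (4.06 − 2.50) + 0.5 × (-1.28)
   = 2.01 + 4.06 + 0.78 − 0.64 = 6.21

6.21%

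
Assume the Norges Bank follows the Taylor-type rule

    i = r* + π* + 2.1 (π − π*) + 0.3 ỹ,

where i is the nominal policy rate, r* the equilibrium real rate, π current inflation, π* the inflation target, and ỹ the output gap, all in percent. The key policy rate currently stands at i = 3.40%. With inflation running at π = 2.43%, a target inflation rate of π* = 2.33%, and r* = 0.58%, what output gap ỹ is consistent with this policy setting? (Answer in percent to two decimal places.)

0.93%

0.3 ỹ = 3.40 − 0.58 − 2.33 − 2.1 × (2.43 − 2.33) = 0.28
ỹ = 0.28 / 0.3 = 0.93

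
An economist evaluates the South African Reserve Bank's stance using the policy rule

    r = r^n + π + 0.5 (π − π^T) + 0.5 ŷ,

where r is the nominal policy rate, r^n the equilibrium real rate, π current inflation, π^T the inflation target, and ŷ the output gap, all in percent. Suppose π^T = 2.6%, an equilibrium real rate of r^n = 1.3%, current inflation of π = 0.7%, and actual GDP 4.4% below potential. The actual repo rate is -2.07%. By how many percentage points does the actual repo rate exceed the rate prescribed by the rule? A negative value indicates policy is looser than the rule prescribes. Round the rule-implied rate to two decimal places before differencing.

-0.92 pp

Output 4.4% below potential → ŷ = -4.4.
r = 1.3 + 0.7 + 0.5 × (0.7 − 2.6) + 0.5 × (-4.4)
   = 1.3 + 0.7 − 0.95 − 2.2 = -1.15
Deviation = -2.07 − (-1.15) = -0.92 pp.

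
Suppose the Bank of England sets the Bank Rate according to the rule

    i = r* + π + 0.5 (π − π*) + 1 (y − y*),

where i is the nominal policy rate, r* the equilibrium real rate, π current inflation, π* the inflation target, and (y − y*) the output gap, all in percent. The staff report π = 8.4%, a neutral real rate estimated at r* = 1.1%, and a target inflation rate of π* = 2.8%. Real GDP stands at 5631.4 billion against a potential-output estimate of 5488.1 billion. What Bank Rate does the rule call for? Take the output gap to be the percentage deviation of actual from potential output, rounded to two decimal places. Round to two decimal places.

Output gap = 100 × (5631.4 − 5488.1) / 5488.1 = 2.61%.
i = 1.10 + 8.40 + 0.5 × (8.40 − 2.80) + 1 × 2.61
   = 1.10 + 8.4 + 2.8 + 2.61 = 14.91

14.91%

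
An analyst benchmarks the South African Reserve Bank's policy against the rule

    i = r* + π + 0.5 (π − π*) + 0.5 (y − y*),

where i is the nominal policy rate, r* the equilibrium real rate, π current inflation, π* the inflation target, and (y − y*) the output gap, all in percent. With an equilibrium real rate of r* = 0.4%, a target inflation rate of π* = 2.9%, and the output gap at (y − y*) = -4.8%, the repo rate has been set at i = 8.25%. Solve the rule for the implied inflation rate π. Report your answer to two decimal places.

Collecting π: i = r* + (1 + 0.5) π − 0.5 π* + 0.5 (y − y*)
1.5 π = 8.25 − 0.4 + 0.5 × 2.9 − 0.5 × (-4.8) = 11.7
π = 11.7 / 1.5 = 7.80

7.80%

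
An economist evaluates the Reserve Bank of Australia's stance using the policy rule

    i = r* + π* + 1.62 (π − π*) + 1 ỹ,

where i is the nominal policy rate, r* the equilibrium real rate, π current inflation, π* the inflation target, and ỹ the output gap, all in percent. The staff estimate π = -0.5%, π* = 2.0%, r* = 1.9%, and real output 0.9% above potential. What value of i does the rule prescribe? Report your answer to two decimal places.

0.75%

Output 0.9% above potential → ỹ = 0.9.
i = 1.9 + 2.0 + 1.62 × (-0.5 − 2.0) + 1 × 0.9
   = 1.9 + 2 − 4.05 + 0.9 = 0.75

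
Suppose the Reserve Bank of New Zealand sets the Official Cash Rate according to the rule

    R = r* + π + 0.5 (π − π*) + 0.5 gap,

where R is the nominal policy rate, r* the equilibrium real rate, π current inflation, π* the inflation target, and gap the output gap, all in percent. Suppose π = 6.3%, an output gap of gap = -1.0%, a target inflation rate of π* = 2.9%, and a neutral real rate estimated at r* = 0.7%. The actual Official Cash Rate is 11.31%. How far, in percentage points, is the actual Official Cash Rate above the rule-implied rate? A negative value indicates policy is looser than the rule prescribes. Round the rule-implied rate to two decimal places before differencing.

R = 0.7 + 6.3 + 0.5 × (6.3 − 2.9) + 0.5 × (-1.0)
   = 0.7 + 6.3 + 1.7 − 0.5 = 8.20
Deviation = 11.31 − 8.20 = 3.11 pp.

3.11 pp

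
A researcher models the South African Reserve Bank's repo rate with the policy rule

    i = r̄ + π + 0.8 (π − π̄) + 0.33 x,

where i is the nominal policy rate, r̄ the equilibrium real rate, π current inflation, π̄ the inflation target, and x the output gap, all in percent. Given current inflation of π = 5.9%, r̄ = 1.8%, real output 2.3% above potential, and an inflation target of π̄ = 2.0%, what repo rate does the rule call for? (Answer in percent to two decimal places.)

Output 2.3% above potential → x = 2.3.
i = 1.8 + 5.9 + 0.8 × (5.9 − 2.0) + 0.33 × 2.3
   = 1.8 + 5.9 + 3.12 + 0.759 = 11.58

11.58%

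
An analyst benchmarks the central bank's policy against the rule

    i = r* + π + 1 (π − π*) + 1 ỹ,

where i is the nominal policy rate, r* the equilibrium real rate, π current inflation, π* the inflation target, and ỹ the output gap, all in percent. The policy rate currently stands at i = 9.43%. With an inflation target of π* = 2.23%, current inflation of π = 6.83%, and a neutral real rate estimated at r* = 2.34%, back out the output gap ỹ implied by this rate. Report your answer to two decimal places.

1 ỹ = 9.43 − 2.34 − 6.83 − 1 × (6.83 − 2.23) = -4.34
ỹ = -4.34 / 1 = -4.34

-4.34%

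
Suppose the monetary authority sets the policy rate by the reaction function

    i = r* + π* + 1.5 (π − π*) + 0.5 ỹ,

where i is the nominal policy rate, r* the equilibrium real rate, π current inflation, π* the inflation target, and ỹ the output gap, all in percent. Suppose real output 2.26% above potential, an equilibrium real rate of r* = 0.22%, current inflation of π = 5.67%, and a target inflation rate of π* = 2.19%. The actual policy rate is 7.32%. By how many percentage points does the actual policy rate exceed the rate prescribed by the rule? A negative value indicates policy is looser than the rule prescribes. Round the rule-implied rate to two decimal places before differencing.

-1.44 pp

Output 2.26% above potential → ỹ = 2.26.
i = 0.22 + 2.19 + 1.5 × (5.67 − 2.19) + 0.5 × 2.26
   = 0.22 + 2.19 + 5.22 + 1.13 = 8.76
Deviation = 7.32 − 8.76 = -1.44 pp.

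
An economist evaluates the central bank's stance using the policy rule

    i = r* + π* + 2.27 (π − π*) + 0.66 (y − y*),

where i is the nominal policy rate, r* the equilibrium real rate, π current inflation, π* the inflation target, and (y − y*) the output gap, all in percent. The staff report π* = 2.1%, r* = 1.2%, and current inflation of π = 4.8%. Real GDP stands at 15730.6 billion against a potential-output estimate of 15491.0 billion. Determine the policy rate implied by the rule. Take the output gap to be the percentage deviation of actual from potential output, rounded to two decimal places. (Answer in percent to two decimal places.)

Output gap = 100 × (15730.6 − 15491.0) / 15491.0 = 1.55%.
i = 1.20 + 2.10 + 2.27 × (4.80 − 2.10) + 0.66 × 1.55
   = 1.20 + 2.1 + 6.129 + 1.023 = 10.45

10.45%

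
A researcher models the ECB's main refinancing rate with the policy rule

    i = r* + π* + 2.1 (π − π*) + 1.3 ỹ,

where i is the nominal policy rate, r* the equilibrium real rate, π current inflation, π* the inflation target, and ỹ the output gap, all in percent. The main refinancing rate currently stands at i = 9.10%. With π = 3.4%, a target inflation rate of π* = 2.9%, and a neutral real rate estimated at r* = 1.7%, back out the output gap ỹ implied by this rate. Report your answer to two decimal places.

1.3 ỹ = 9.10 − 1.7 − 2.9 − 2.1 × (3.4 − 2.9) = 3.45
ỹ = 3.45 / 1.3 = 2.65

2.65%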